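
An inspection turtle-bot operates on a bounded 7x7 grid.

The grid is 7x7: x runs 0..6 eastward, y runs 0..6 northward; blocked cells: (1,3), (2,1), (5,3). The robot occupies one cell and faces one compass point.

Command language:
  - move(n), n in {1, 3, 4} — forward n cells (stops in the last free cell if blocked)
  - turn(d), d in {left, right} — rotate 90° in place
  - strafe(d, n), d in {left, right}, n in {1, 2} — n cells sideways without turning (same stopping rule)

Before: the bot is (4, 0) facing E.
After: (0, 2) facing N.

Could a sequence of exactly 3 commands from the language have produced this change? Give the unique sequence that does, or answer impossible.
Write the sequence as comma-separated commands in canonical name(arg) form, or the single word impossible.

impossible

no 3-step route produces this change.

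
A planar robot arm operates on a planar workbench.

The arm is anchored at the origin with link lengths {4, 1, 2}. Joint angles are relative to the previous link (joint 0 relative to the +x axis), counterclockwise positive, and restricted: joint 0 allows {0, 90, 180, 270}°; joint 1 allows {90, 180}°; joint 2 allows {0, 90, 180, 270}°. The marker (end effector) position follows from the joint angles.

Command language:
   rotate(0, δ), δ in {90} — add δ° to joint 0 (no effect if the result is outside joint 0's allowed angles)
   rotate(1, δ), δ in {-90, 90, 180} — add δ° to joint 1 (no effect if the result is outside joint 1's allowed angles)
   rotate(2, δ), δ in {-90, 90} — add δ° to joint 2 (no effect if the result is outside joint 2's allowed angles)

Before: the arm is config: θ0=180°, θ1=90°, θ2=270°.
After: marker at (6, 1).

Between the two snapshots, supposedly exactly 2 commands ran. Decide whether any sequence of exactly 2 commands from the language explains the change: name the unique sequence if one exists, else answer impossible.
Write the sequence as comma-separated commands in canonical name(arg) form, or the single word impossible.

rotate(0, 90), rotate(0, 90)

initial: config: θ0=180°, θ1=90°, θ2=270°
[1] after rotate(0, 90): config: θ0=270°, θ1=90°, θ2=270°
[2] after rotate(0, 90): config: θ0=0°, θ1=90°, θ2=270°
all 36 alternatives checked — unique.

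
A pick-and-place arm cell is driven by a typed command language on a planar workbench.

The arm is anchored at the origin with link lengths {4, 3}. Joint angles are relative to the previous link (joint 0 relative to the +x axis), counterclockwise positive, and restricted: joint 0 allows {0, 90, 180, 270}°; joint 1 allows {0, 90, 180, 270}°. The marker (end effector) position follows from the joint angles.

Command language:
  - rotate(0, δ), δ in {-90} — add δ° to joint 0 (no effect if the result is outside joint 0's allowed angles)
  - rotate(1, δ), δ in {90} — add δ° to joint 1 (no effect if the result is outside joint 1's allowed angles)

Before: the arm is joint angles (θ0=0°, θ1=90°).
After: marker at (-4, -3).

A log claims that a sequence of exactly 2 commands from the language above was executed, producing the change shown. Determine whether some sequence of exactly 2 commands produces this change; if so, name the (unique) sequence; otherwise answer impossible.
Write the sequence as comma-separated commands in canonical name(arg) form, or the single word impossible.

rotate(0, -90), rotate(0, -90)

t0: joint angles (θ0=0°, θ1=90°)
[1] after rotate(0, -90): joint angles (θ0=270°, θ1=90°)
[2] after rotate(0, -90): joint angles (θ0=180°, θ1=90°)
all 4 alternatives checked — unique.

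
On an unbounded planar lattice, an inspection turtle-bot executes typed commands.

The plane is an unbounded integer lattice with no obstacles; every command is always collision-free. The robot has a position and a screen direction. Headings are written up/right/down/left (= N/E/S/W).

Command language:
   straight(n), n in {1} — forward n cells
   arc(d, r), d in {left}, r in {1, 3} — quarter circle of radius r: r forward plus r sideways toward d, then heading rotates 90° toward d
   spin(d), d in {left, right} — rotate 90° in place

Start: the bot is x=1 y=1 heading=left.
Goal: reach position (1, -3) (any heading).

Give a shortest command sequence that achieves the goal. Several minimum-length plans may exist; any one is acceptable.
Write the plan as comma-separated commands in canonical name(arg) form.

initial: x=1 y=1 heading=left
t=1 arc(left, 1) ⇒ x=0 y=0 heading=down
t=2 straight(1) ⇒ x=0 y=-1 heading=down
t=3 straight(1) ⇒ x=0 y=-2 heading=down
t=4 arc(left, 1) ⇒ x=1 y=-3 heading=right
no 3-step plan works, so 4 is optimal.

arc(left, 1), straight(1), straight(1), arc(left, 1)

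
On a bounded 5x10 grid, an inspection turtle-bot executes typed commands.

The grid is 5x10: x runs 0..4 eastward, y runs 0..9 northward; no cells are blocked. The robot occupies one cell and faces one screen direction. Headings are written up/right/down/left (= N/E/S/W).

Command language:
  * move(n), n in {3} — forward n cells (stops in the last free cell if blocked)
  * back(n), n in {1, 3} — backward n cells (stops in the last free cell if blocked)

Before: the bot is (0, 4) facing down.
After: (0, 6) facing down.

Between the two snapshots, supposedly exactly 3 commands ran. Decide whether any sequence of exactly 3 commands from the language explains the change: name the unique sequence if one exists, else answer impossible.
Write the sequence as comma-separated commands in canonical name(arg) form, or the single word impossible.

key: running move(3) before back(3) would end elsewhere — order is forced
from: (0, 4) facing down
step 1 (back(3)): (0, 7) facing down
step 2 (back(3)): (0, 9) facing down
step 3 (move(3)): (0, 6) facing down
all 27 alternatives checked — unique.

back(3), back(3), move(3)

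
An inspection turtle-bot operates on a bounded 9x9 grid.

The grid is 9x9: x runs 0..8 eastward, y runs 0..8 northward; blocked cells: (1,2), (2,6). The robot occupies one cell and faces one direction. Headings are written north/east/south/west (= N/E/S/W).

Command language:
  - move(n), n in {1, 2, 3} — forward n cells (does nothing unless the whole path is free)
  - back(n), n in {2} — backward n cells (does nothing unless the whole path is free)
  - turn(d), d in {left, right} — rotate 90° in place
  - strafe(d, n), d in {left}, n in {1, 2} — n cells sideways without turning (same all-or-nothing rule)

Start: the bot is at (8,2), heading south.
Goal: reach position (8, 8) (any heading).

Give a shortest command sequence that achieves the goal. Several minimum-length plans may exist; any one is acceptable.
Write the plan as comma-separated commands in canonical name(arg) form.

t0: at (8,2), heading south
t=1 back(2) ⇒ at (8,4), heading south
t=2 back(2) ⇒ at (8,6), heading south
t=3 back(2) ⇒ at (8,8), heading south
nothing shorter than 3 reaches the goal.

back(2), back(2), back(2)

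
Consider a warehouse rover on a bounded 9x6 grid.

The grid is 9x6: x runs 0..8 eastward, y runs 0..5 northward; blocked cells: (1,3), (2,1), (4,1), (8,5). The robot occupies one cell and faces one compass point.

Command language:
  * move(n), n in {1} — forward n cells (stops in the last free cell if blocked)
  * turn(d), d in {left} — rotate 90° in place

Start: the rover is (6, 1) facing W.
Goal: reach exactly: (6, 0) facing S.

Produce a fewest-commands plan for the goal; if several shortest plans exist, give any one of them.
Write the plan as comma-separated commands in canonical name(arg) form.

t0: (6, 1) facing W
1. turn(left) → (6, 1) facing S
2. move(1) → (6, 0) facing S
shorter routes all fall short; 2 is best.

turn(left), move(1)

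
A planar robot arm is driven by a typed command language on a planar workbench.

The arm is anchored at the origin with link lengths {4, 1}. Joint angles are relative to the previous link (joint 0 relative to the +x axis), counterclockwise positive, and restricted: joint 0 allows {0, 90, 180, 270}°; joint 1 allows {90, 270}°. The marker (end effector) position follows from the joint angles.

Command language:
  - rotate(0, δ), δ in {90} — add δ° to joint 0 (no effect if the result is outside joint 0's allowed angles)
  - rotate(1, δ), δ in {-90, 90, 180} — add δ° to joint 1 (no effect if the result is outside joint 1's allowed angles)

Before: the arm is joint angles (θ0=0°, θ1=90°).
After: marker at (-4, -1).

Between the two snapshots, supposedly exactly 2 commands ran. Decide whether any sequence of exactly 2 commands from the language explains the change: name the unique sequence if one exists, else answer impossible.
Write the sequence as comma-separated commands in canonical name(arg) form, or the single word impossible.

from: joint angles (θ0=0°, θ1=90°)
step 1 (rotate(0, 90)): joint angles (θ0=90°, θ1=90°)
step 2 (rotate(0, 90)): joint angles (θ0=180°, θ1=90°)
all 16 alternatives checked — unique.

rotate(0, 90), rotate(0, 90)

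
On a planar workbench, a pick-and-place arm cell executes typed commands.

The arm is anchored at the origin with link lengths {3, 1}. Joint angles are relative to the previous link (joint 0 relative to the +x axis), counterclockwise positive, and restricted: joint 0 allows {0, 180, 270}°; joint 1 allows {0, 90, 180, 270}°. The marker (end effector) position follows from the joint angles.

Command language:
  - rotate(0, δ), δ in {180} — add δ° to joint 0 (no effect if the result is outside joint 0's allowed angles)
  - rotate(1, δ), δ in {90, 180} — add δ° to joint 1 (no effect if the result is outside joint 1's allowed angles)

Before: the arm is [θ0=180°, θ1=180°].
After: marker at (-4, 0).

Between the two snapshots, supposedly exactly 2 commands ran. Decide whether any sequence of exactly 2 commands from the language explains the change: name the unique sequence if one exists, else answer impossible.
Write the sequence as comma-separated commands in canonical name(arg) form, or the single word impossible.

t0: [θ0=180°, θ1=180°]
step 1 (rotate(1, 90)): [θ0=180°, θ1=270°]
step 2 (rotate(1, 90)): [θ0=180°, θ1=0°]
uniquely the one of 9 2-step routes that fits.

rotate(1, 90), rotate(1, 90)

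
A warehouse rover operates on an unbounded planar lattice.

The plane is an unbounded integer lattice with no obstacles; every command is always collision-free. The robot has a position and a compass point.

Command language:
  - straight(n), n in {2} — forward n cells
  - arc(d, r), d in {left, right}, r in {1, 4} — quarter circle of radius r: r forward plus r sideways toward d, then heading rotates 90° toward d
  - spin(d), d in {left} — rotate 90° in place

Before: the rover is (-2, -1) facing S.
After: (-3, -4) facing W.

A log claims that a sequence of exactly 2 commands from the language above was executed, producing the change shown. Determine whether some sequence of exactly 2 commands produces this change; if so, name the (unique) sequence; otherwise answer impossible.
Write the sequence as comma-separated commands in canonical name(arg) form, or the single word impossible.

straight(2), arc(right, 1)

key: cell and facing (now W) both changed — the 2 commands mix motion and turning
start: (-2, -1) facing S
t=1 straight(2) ⇒ (-2, -3) facing S
t=2 arc(right, 1) ⇒ (-3, -4) facing W
all 36 alternatives checked — unique.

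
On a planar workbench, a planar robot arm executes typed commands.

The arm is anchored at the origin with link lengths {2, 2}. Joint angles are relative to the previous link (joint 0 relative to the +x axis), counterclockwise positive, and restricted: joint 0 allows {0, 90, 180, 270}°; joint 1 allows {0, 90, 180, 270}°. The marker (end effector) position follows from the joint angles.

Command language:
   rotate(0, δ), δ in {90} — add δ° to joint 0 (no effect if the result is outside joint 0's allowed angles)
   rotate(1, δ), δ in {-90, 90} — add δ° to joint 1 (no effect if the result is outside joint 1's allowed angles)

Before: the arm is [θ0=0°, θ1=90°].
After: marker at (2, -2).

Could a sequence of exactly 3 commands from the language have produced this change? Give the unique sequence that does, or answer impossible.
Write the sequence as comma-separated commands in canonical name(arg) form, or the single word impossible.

t0: [θ0=0°, θ1=90°]
step 1 (rotate(0, 90)): [θ0=90°, θ1=90°]
step 2 (rotate(0, 90)): [θ0=180°, θ1=90°]
step 3 (rotate(0, 90)): [θ0=270°, θ1=90°]
no rival 3-sequence matches.

rotate(0, 90), rotate(0, 90), rotate(0, 90)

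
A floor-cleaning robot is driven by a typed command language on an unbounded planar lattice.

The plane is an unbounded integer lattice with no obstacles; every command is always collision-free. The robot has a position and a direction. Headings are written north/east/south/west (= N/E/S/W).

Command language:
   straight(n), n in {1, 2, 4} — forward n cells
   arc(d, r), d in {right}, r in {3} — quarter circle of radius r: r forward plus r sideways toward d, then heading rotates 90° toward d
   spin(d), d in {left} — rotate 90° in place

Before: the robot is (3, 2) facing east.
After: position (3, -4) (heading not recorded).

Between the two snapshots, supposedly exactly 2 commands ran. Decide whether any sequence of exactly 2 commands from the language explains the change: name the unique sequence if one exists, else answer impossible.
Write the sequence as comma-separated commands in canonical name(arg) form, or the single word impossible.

arc(right, 3), arc(right, 3)

from: (3, 2) facing east
step 1 (arc(right, 3)): (6, -1) facing south
step 2 (arc(right, 3)): (3, -4) facing west
uniquely the one of 25 2-step routes that fits.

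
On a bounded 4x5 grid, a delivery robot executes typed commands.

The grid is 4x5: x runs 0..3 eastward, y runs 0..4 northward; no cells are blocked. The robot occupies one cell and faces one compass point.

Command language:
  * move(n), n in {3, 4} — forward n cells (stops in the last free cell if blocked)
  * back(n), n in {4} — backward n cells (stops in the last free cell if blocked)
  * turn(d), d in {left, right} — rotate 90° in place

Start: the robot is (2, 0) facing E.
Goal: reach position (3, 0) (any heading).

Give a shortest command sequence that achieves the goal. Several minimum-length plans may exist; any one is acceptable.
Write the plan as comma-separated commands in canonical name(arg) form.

from: (2, 0) facing E
[1] after move(3): (3, 0) facing E
nothing shorter than 1 reaches the goal.

move(3)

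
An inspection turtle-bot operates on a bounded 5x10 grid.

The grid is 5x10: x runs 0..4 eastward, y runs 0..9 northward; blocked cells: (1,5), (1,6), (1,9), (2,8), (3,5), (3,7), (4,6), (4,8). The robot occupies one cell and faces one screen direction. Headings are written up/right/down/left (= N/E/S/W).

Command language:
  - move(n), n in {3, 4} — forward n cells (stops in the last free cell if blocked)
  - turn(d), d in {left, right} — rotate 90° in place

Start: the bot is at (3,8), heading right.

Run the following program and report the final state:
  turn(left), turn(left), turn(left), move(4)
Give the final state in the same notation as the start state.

initial: at (3,8), heading right
1. turn(left) → at (3,8), heading up
2. turn(left) → at (3,8), heading left
3. turn(left) → at (3,8), heading down
4. move(4) → at (3,8), heading down

at (3,8), heading down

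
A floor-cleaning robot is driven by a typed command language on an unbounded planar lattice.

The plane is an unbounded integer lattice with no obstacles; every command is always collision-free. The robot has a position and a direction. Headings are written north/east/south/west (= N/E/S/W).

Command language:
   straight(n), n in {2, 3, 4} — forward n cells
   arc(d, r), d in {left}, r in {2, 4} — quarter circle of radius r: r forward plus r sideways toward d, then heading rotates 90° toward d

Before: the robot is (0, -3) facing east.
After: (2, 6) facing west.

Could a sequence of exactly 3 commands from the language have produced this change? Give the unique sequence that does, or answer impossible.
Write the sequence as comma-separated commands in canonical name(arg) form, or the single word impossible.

key: cell and facing (now W) both changed — the 3 commands mix motion and turning
start: (0, -3) facing east
t=1 arc(left, 4) ⇒ (4, 1) facing north
t=2 straight(3) ⇒ (4, 4) facing north
t=3 arc(left, 2) ⇒ (2, 6) facing west
uniquely the one of 125 3-step routes that fits.

arc(left, 4), straight(3), arc(left, 2)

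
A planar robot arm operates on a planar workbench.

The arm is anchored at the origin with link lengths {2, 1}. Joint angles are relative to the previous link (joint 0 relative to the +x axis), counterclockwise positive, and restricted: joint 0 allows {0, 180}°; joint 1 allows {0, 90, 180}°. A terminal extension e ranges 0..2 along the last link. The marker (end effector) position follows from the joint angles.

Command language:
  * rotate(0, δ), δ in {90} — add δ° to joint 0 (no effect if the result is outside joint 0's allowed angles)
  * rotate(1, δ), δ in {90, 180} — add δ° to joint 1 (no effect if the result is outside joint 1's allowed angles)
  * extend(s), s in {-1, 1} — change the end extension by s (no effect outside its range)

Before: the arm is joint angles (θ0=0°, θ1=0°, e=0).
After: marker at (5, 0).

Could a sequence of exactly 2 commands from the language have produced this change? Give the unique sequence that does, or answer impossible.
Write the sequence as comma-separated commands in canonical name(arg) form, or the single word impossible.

extend(1), extend(1)

from: joint angles (θ0=0°, θ1=0°, e=0)
step 1 (extend(1)): joint angles (θ0=0°, θ1=0°, e=1)
step 2 (extend(1)): joint angles (θ0=0°, θ1=0°, e=2)
all 25 alternatives checked — unique.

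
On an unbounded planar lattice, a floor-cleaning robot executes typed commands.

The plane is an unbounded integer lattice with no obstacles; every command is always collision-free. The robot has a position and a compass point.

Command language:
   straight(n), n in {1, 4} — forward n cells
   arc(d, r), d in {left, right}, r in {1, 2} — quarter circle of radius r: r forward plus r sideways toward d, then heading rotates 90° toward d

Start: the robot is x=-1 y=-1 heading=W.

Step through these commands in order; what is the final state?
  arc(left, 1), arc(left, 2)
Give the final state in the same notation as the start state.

x=0 y=-4 heading=E

start: x=-1 y=-1 heading=W
step 1 (arc(left, 1)): x=-2 y=-2 heading=S
step 2 (arc(left, 2)): x=0 y=-4 heading=E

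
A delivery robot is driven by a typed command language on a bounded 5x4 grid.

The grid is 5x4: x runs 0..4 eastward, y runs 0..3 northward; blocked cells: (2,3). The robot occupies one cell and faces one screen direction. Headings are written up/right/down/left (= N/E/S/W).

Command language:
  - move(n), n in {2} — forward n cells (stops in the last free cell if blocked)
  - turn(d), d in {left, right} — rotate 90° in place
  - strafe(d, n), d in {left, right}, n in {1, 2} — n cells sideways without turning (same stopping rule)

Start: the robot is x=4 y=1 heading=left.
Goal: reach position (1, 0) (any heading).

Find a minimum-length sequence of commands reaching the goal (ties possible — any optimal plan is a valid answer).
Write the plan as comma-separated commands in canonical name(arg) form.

begin: x=4 y=1 heading=left
step 1 (turn(left)): x=4 y=1 heading=down
step 2 (strafe(right, 2)): x=2 y=1 heading=down
step 3 (move(2)): x=2 y=0 heading=down
step 4 (strafe(right, 1)): x=1 y=0 heading=down
shorter routes all fall short; 4 is best.

turn(left), strafe(right, 2), move(2), strafe(right, 1)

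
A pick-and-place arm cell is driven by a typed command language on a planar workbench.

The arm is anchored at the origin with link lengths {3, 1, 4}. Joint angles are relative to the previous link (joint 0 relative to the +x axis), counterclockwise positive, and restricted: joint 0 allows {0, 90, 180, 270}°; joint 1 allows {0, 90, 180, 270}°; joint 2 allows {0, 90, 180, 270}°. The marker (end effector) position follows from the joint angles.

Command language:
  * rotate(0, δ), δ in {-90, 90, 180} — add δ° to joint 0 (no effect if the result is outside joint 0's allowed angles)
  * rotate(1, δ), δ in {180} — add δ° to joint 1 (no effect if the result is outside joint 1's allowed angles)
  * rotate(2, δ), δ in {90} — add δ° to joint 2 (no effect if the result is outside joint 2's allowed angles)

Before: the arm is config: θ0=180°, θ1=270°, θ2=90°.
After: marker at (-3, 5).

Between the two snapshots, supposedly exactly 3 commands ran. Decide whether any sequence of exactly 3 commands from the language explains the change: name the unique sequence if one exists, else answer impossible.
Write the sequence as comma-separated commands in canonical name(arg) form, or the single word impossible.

rotate(2, 90), rotate(2, 90), rotate(2, 90)

start: config: θ0=180°, θ1=270°, θ2=90°
step 1 (rotate(2, 90)): config: θ0=180°, θ1=270°, θ2=180°
step 2 (rotate(2, 90)): config: θ0=180°, θ1=270°, θ2=270°
step 3 (rotate(2, 90)): config: θ0=180°, θ1=270°, θ2=0°
no rival 3-sequence matches.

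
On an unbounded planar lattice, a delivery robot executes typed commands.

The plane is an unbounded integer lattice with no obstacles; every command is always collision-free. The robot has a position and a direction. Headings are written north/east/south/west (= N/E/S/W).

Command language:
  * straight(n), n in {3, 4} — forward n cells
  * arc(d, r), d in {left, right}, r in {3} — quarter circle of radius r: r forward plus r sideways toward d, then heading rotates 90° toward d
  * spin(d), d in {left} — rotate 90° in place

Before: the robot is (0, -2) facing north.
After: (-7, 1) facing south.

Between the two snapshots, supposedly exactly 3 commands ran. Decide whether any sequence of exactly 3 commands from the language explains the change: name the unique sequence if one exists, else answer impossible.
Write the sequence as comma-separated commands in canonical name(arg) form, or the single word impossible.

arc(left, 3), straight(4), spin(left)

key: position moved to (-7,1) AND the heading swung to S — translation plus rotation needed
initial: (0, -2) facing north
t=1 arc(left, 3) ⇒ (-3, 1) facing west
t=2 straight(4) ⇒ (-7, 1) facing west
t=3 spin(left) ⇒ (-7, 1) facing south
no other 3-command option fits: unique.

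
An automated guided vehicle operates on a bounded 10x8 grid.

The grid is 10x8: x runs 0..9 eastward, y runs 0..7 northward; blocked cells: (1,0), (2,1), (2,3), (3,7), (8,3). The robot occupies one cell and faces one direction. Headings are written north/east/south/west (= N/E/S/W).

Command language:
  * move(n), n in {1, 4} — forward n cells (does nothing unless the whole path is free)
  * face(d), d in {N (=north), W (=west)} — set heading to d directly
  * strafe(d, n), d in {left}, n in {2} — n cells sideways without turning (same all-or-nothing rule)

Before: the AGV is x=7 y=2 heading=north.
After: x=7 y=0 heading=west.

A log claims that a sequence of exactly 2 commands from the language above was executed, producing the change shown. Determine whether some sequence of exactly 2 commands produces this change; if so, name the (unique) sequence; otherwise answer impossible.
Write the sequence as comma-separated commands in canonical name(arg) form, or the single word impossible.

face(W), strafe(left, 2)

key: order matters: swapping face(W) and strafe(left, 2) lands elsewhere
t0: x=7 y=2 heading=north
[1] after face(W): x=7 y=2 heading=west
[2] after strafe(left, 2): x=7 y=0 heading=west
no rival 2-sequence matches.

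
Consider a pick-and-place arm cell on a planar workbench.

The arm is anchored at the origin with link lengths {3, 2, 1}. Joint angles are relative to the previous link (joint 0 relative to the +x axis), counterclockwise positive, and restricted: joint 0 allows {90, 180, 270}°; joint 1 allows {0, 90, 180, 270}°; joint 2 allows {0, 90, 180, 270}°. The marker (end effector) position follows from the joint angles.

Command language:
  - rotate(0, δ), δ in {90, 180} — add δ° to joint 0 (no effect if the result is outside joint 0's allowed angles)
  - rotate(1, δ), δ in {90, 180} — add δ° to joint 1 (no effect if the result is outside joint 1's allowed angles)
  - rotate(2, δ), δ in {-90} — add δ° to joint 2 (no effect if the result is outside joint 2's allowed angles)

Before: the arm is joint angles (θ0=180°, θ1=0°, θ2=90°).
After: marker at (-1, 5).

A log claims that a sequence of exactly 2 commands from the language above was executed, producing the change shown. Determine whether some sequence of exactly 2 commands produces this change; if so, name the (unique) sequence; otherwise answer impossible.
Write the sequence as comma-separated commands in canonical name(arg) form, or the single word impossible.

key: order matters: swapping rotate(0, 90) and rotate(0, 180) lands elsewhere
begin: joint angles (θ0=180°, θ1=0°, θ2=90°)
1. rotate(0, 90) → joint angles (θ0=270°, θ1=0°, θ2=90°)
2. rotate(0, 180) → joint angles (θ0=90°, θ1=0°, θ2=90°)
no other 2-command option fits: unique.

rotate(0, 90), rotate(0, 180)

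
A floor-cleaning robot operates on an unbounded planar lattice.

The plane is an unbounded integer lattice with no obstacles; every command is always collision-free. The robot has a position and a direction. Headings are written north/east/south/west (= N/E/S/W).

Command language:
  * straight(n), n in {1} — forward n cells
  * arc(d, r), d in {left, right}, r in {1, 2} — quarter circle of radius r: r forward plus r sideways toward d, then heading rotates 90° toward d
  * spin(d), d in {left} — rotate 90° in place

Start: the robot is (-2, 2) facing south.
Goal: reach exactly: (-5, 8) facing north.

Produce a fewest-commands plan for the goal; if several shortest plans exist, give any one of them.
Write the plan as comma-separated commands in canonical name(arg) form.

begin: (-2, 2) facing south
[1] after spin(left): (-2, 2) facing east
[2] after arc(left, 1): (-1, 3) facing north
[3] after arc(left, 2): (-3, 5) facing west
[4] after arc(right, 2): (-5, 7) facing north
[5] after straight(1): (-5, 8) facing north
nothing shorter than 5 reaches the goal.

spin(left), arc(left, 1), arc(left, 2), arc(right, 2), straight(1)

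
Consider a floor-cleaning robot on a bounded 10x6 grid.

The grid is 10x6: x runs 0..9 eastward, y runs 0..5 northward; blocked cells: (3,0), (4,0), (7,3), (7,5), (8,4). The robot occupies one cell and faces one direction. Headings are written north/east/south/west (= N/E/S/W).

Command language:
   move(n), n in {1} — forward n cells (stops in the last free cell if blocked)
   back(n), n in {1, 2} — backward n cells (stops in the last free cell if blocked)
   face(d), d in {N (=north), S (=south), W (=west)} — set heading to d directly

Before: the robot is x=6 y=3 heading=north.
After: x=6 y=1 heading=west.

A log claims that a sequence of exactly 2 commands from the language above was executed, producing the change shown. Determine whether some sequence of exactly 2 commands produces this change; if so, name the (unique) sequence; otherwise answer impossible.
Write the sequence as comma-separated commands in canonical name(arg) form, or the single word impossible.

key: order matters: swapping back(2) and face(W) lands elsewhere
start: x=6 y=3 heading=north
1. back(2) → x=6 y=1 heading=north
2. face(W) → x=6 y=1 heading=west
uniquely the one of 36 2-step routes that fits.

back(2), face(W)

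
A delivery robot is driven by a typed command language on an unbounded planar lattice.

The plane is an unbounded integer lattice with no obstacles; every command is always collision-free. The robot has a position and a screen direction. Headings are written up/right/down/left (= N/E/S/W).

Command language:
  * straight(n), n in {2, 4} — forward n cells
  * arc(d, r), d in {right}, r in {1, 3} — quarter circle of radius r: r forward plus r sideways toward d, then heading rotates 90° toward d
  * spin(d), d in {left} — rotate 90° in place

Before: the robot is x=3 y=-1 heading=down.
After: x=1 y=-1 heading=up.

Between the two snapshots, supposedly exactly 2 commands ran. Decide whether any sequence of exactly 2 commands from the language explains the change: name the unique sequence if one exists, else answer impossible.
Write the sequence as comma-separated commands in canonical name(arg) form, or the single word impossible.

key: cell and facing (now N) both changed — the 2 commands mix motion and turning
begin: x=3 y=-1 heading=down
t=1 arc(right, 1) ⇒ x=2 y=-2 heading=left
t=2 arc(right, 1) ⇒ x=1 y=-1 heading=up
no other 2-command option fits: unique.

arc(right, 1), arc(right, 1)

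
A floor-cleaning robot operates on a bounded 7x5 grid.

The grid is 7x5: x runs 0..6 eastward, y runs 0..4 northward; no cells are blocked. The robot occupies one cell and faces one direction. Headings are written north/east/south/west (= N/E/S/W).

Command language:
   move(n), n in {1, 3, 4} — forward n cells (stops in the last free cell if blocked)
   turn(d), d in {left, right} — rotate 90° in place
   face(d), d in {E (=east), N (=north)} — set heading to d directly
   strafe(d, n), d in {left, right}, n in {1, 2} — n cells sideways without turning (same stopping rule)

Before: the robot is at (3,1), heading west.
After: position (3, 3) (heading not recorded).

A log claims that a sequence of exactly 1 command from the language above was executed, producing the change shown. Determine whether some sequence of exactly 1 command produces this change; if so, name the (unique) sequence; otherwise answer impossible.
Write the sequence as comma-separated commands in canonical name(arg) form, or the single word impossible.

strafe(right, 2)

initial: at (3,1), heading west
[1] after strafe(right, 2): at (3,3), heading west
uniquely the one of 11 1-step routes that fits.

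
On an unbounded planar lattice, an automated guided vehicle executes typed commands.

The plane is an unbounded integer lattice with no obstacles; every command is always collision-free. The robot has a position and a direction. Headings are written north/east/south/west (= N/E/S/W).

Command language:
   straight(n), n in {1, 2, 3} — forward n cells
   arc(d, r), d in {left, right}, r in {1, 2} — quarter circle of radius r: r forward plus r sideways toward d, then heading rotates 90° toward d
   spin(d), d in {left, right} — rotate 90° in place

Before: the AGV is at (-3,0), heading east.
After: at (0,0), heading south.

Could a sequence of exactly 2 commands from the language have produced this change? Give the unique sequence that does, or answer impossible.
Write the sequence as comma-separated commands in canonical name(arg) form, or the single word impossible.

key: running spin(right) before straight(3) would end elsewhere — order is forced
initial: at (-3,0), heading east
[1] after straight(3): at (0,0), heading east
[2] after spin(right): at (0,0), heading south
uniquely the one of 81 2-step routes that fits.

straight(3), spin(right)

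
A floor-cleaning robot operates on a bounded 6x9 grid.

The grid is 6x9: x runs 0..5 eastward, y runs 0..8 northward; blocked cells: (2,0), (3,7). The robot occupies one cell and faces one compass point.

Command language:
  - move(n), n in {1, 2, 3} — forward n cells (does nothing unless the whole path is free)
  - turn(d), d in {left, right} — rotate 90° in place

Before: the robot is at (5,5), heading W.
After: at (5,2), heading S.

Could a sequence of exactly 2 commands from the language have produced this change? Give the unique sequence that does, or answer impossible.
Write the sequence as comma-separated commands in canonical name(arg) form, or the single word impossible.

turn(left), move(3)

key: running move(3) before turn(left) would end elsewhere — order is forced
from: at (5,5), heading W
[1] after turn(left): at (5,5), heading S
[2] after move(3): at (5,2), heading S
uniquely the one of 25 2-step routes that fits.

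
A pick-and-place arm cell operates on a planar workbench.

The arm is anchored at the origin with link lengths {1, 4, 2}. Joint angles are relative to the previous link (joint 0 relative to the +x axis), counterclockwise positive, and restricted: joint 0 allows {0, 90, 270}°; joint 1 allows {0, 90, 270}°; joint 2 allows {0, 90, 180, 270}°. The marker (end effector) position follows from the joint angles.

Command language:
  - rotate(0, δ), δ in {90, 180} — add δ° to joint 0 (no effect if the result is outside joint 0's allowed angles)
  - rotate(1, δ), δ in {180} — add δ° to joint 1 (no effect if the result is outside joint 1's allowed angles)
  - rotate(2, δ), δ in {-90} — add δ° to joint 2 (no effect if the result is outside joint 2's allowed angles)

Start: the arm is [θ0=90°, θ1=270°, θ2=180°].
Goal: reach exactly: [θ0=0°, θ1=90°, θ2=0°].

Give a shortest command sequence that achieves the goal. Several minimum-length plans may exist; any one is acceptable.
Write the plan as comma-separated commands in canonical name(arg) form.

start: [θ0=90°, θ1=270°, θ2=180°]
t=1 rotate(1, 180) ⇒ [θ0=90°, θ1=90°, θ2=180°]
t=2 rotate(0, 180) ⇒ [θ0=270°, θ1=90°, θ2=180°]
t=3 rotate(0, 90) ⇒ [θ0=0°, θ1=90°, θ2=180°]
t=4 rotate(2, -90) ⇒ [θ0=0°, θ1=90°, θ2=90°]
t=5 rotate(2, -90) ⇒ [θ0=0°, θ1=90°, θ2=0°]
no 4-step plan works, so 5 is optimal.

rotate(1, 180), rotate(0, 180), rotate(0, 90), rotate(2, -90), rotate(2, -90)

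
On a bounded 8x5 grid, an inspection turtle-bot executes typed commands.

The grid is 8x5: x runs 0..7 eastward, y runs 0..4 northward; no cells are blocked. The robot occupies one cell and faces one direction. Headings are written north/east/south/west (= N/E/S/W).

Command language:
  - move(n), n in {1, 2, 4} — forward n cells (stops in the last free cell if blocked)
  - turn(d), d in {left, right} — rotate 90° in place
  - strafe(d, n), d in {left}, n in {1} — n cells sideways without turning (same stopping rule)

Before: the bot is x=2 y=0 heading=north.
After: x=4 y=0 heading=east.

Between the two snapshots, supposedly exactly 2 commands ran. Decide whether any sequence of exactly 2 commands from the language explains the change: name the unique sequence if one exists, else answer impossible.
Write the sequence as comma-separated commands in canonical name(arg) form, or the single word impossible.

turn(right), move(2)

key: order matters: swapping turn(right) and move(2) lands elsewhere
start: x=2 y=0 heading=north
t=1 turn(right) ⇒ x=2 y=0 heading=east
t=2 move(2) ⇒ x=4 y=0 heading=east
no rival 2-sequence matches.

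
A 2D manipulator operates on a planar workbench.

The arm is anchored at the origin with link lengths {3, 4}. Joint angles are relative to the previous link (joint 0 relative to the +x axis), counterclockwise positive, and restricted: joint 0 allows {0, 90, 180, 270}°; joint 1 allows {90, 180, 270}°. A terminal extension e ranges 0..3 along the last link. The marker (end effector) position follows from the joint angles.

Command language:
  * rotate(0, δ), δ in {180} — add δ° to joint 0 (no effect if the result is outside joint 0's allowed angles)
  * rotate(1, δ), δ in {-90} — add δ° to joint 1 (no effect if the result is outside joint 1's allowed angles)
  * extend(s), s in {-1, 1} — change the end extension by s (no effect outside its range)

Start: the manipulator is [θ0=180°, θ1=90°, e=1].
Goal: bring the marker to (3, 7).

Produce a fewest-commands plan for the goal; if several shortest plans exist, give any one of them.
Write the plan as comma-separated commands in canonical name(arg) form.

extend(1), extend(1), rotate(0, 180)

from: [θ0=180°, θ1=90°, e=1]
step 1 (extend(1)): [θ0=180°, θ1=90°, e=2]
step 2 (extend(1)): [θ0=180°, θ1=90°, e=3]
step 3 (rotate(0, 180)): [θ0=0°, θ1=90°, e=3]
shorter routes all fall short; 3 is best.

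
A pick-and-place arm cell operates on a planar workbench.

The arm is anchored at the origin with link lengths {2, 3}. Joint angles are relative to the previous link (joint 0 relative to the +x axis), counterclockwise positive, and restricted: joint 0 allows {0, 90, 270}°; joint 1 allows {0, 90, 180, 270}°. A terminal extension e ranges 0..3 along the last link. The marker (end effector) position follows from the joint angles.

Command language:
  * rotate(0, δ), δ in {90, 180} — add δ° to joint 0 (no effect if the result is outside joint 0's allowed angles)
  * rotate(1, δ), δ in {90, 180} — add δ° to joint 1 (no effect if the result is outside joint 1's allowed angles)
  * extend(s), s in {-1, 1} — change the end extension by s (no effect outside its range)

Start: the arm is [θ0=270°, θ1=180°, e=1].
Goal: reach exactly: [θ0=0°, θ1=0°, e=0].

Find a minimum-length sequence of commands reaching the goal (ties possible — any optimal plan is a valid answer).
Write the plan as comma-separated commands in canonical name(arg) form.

rotate(0, 90), extend(-1), rotate(1, 180)

from: [θ0=270°, θ1=180°, e=1]
[1] after rotate(0, 90): [θ0=0°, θ1=180°, e=1]
[2] after extend(-1): [θ0=0°, θ1=180°, e=0]
[3] after rotate(1, 180): [θ0=0°, θ1=0°, e=0]
shorter routes all fall short; 3 is best.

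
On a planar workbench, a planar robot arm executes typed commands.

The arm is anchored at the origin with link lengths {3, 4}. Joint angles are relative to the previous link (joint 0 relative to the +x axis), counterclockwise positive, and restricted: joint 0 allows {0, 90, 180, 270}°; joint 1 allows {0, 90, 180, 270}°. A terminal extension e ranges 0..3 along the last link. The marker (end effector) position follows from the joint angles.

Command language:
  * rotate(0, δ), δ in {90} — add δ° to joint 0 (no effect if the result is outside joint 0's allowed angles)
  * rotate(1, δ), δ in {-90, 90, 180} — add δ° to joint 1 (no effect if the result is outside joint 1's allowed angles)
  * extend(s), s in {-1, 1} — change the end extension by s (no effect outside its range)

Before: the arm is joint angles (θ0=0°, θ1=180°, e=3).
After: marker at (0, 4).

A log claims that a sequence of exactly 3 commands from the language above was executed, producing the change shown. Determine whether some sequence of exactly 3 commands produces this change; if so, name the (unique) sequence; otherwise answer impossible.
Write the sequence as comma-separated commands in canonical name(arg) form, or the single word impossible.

from: joint angles (θ0=0°, θ1=180°, e=3)
step 1 (rotate(0, 90)): joint angles (θ0=90°, θ1=180°, e=3)
step 2 (rotate(0, 90)): joint angles (θ0=180°, θ1=180°, e=3)
step 3 (rotate(0, 90)): joint angles (θ0=270°, θ1=180°, e=3)
no other 3-command option fits: unique.

rotate(0, 90), rotate(0, 90), rotate(0, 90)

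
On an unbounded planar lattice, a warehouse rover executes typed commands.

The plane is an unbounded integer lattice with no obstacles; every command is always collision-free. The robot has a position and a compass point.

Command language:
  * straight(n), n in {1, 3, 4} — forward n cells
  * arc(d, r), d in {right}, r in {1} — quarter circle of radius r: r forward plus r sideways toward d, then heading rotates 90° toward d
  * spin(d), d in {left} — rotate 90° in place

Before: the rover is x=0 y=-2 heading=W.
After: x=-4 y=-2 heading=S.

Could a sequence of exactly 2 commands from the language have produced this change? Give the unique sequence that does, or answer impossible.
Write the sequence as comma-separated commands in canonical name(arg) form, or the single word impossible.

key: cell and facing (now S) both changed — the 2 commands mix motion and turning
begin: x=0 y=-2 heading=W
[1] after straight(4): x=-4 y=-2 heading=W
[2] after spin(left): x=-4 y=-2 heading=S
no other 2-command option fits: unique.

straight(4), spin(left)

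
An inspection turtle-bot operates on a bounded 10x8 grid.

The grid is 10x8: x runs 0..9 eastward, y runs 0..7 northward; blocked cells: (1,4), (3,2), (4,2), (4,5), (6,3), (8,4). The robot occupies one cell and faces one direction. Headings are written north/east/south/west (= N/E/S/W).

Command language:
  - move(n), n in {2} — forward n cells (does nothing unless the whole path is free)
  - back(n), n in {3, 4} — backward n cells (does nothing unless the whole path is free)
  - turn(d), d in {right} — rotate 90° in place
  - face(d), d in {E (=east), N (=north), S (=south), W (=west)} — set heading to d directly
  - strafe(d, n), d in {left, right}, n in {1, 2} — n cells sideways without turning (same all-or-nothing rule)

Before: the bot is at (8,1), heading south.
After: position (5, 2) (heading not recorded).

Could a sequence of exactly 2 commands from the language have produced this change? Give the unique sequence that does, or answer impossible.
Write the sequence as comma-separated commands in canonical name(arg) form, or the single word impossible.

every 2-command combo misses the target.

impossible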